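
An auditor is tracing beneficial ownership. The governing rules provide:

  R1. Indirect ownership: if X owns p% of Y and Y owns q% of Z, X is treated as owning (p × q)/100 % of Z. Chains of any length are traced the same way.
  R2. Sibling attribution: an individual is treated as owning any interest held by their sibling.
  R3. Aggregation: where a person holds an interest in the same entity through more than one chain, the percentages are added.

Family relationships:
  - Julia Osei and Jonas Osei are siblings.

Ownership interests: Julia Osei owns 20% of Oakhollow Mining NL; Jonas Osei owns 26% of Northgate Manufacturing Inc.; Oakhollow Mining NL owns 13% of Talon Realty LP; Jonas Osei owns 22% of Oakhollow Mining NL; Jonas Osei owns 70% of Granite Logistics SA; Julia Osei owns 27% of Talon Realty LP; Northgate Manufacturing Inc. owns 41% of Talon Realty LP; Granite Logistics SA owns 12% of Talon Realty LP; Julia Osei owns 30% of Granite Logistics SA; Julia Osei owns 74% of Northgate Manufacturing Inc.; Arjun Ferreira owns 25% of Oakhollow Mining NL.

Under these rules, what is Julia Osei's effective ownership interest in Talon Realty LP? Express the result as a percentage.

By sibling attribution (R2), Julia Osei is treated as also owning Jonas Osei's interest in Granite Logistics SA, giving 30% + 70% = 100%.
By sibling attribution (R2), Julia Osei is treated as also owning Jonas Osei's interest in Northgate Manufacturing Inc, giving 74% + 26% = 100%.
By sibling attribution (R2), Julia Osei is treated as also owning Jonas Osei's interest in Oakhollow Mining NL, giving 20% + 22% = 42%.
Chain via Granite Logistics SA (R1): 100% × 12% = 12% of Talon Realty LP.
Chain via Northgate Manufacturing Inc. (R1): 100% × 41% = 41% of Talon Realty LP.
Chain via Oakhollow Mining NL (R1): 42% × 13% = 5.46% of Talon Realty LP.
Direct interest in Talon Realty LP: 27%.
Aggregating (R3): 12% + 41% + 5.46% + 27% = 85.46%.

85.46%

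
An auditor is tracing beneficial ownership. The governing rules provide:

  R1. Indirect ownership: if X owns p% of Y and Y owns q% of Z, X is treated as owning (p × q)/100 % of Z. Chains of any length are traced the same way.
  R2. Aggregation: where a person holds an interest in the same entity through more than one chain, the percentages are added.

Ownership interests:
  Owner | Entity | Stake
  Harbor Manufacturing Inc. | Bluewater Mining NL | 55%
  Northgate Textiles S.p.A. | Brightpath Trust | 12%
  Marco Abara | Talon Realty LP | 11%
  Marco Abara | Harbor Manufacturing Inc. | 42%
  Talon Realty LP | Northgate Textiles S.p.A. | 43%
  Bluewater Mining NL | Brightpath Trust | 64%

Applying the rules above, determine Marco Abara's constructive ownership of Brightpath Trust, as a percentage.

Chain via Harbor Manufacturing Inc. → Bluewater Mining NL (R1): 42% × 55% × 64% = 14.784% of Brightpath Trust.
Chain via Talon Realty LP → Northgate Textiles S.p.A. (R1): 11% × 43% × 12% = 0.5676% of Brightpath Trust.
Aggregating (R2): 14.784% + 0.5676% = 15.3516%.

15.3516%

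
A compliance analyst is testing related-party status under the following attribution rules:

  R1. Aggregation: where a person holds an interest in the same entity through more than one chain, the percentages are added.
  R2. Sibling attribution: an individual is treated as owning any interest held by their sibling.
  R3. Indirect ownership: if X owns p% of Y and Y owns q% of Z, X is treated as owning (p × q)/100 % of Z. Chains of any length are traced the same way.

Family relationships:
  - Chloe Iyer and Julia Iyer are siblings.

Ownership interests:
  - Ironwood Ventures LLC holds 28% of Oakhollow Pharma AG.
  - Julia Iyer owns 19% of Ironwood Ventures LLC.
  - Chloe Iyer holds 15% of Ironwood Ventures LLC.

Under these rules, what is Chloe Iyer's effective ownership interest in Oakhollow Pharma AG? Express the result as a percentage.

9.52%

By sibling attribution (R2), Chloe Iyer is treated as also owning Julia Iyer's interest in Ironwood Ventures LLC, giving 15% + 19% = 34%.
Chain via Ironwood Ventures LLC (R3): 34% × 28% = 9.52% of Oakhollow Pharma AG.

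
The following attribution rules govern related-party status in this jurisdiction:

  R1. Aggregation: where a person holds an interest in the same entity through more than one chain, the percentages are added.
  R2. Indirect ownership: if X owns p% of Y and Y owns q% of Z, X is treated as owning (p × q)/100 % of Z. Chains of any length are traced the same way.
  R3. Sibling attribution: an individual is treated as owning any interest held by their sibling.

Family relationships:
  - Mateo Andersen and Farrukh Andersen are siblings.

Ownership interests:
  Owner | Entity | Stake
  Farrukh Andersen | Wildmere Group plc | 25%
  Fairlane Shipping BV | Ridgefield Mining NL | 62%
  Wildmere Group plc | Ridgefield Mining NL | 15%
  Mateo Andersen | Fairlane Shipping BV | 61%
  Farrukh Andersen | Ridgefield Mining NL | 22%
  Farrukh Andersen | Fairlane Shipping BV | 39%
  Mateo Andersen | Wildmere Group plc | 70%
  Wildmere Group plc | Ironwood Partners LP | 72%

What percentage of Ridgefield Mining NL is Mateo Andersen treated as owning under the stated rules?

98.25%

By sibling attribution (R3), Mateo Andersen is treated as also owning Farrukh Andersen's interest in Fairlane Shipping BV, giving 61% + 39% = 100%.
By sibling attribution (R3), Mateo Andersen is treated as also owning Farrukh Andersen's interest in Wildmere Group plc, giving 70% + 25% = 95%.
By sibling attribution (R3), Mateo Andersen is treated as owning Farrukh Andersen's 22% interest in Ridgefield Mining NL.
Chain via Fairlane Shipping BV (R2): 100% × 62% = 62% of Ridgefield Mining NL.
Chain via Wildmere Group plc (R2): 95% × 15% = 14.25% of Ridgefield Mining NL.
Direct interest in Ridgefield Mining NL: 22%.
Aggregating (R1): 62% + 14.25% + 22% = 98.25%.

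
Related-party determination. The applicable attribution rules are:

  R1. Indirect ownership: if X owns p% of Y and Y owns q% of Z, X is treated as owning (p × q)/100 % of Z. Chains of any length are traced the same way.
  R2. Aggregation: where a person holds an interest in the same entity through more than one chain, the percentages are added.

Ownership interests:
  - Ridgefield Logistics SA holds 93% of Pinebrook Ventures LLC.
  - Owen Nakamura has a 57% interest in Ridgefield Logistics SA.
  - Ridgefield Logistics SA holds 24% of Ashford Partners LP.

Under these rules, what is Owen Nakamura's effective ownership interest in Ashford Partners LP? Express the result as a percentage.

Chain via Ridgefield Logistics SA (R1): 57% × 24% = 13.68% of Ashford Partners LP.

13.68%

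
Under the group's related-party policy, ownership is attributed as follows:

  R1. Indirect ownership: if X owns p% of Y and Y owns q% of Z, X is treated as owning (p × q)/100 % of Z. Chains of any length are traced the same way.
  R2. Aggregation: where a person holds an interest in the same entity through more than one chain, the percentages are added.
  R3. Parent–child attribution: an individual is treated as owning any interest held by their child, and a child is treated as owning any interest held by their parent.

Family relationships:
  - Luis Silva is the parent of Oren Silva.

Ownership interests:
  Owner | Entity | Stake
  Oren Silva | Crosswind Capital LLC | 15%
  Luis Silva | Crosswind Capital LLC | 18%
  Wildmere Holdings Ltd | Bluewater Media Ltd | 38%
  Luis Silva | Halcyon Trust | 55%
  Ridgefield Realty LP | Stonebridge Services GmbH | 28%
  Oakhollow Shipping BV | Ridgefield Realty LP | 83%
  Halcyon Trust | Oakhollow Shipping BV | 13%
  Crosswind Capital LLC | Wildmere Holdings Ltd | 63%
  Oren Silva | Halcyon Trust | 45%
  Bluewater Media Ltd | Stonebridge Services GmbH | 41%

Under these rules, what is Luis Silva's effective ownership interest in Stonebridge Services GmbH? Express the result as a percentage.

By parent–child attribution (R3), Luis Silva is treated as also owning Oren Silva's interest in Halcyon Trust, giving 55% + 45% = 100%.
By parent–child attribution (R3), Luis Silva is treated as also owning Oren Silva's interest in Crosswind Capital LLC, giving 18% + 15% = 33%.
Chain via Halcyon Trust → Oakhollow Shipping BV → Ridgefield Realty LP (R1): 100% × 13% × 83% × 28% = 3.0212% of Stonebridge Services GmbH.
Chain via Crosswind Capital LLC → Wildmere Holdings Ltd → Bluewater Media Ltd (R1): 33% × 63% × 38% × 41% = 3.239082% of Stonebridge Services GmbH.
Aggregating (R2): 3.0212% + 3.239082% = 6.260282%.

6.260282%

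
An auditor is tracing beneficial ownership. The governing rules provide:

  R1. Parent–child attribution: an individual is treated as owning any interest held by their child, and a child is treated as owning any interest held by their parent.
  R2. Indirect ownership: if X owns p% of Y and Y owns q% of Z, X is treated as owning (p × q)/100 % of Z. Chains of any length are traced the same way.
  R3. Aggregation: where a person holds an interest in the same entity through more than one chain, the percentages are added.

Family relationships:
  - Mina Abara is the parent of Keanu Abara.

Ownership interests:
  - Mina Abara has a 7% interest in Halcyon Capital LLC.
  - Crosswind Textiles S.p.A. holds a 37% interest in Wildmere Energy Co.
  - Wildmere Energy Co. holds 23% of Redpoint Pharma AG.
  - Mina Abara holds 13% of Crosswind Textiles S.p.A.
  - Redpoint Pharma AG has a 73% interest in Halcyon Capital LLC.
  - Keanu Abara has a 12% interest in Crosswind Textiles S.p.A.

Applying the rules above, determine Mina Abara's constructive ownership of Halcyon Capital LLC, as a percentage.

8.553075%

By parent–child attribution (R1), Mina Abara is treated as also owning Keanu Abara's interest in Crosswind Textiles S.p.A, giving 13% + 12% = 25%.
Chain via Crosswind Textiles S.p.A. → Wildmere Energy Co. → Redpoint Pharma AG (R2): 25% × 37% × 23% × 73% = 1.553075% of Halcyon Capital LLC.
Direct interest in Halcyon Capital LLC: 7%.
Aggregating (R3): 1.553075% + 7% = 8.553075%.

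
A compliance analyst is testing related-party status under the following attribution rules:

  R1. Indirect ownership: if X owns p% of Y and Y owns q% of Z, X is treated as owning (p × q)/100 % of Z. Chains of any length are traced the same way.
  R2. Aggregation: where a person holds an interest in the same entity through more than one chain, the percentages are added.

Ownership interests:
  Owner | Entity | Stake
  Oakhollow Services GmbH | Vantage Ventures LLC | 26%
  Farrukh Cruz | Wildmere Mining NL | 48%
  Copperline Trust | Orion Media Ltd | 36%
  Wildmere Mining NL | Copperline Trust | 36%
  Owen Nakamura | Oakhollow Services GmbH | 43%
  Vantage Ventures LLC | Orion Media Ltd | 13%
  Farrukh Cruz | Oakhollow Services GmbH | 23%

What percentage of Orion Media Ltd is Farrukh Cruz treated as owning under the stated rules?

6.9982%

Chain via Wildmere Mining NL → Copperline Trust (R1): 48% × 36% × 36% = 6.2208% of Orion Media Ltd.
Chain via Oakhollow Services GmbH → Vantage Ventures LLC (R1): 23% × 26% × 13% = 0.7774% of Orion Media Ltd.
Aggregating (R2): 6.2208% + 0.7774% = 6.9982%.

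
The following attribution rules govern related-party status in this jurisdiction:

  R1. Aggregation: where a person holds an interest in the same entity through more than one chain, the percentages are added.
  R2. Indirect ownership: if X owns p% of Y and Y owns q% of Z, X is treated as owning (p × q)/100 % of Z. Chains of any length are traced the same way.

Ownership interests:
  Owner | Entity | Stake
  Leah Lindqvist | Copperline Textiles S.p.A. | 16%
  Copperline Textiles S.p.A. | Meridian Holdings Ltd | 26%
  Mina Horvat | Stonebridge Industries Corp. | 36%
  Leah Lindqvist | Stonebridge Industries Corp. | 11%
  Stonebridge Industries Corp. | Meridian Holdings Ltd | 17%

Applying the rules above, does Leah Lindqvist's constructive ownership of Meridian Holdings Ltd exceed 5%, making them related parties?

Yes

Chain via Stonebridge Industries Corp. (R2): 11% × 17% = 1.87% of Meridian Holdings Ltd.
Chain via Copperline Textiles S.p.A. (R2): 16% × 26% = 4.16% of Meridian Holdings Ltd.
Aggregating (R1): 1.87% + 4.16% = 6.03%.
6.03% exceeds the 5% threshold, so Leah is a related party to Meridian Holdings Ltd.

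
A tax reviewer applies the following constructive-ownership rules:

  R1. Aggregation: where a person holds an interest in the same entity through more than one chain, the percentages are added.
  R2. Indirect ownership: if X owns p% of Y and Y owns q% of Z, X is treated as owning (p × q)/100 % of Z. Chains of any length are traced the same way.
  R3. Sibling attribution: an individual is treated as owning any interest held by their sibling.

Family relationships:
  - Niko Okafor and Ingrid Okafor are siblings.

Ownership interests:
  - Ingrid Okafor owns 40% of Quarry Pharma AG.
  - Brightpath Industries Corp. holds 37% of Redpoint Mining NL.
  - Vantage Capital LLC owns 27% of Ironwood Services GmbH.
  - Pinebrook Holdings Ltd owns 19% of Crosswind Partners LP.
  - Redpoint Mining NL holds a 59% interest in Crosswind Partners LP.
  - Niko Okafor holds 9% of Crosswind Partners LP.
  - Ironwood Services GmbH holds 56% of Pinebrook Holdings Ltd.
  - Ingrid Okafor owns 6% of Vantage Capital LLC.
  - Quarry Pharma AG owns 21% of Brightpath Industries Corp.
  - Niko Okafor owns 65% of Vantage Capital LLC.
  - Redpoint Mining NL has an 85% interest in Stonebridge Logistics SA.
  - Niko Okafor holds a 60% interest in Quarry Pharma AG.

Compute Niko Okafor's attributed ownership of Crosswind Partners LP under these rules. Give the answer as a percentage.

15.623988%

By sibling attribution (R3), Niko Okafor is treated as also owning Ingrid Okafor's interest in Vantage Capital LLC, giving 65% + 6% = 71%.
By sibling attribution (R3), Niko Okafor is treated as also owning Ingrid Okafor's interest in Quarry Pharma AG, giving 60% + 40% = 100%.
Chain via Vantage Capital LLC → Ironwood Services GmbH → Pinebrook Holdings Ltd (R2): 71% × 27% × 56% × 19% = 2.039688% of Crosswind Partners LP.
Chain via Quarry Pharma AG → Brightpath Industries Corp. → Redpoint Mining NL (R2): 100% × 21% × 37% × 59% = 4.5843% of Crosswind Partners LP.
Direct interest in Crosswind Partners LP: 9%.
Aggregating (R1): 2.039688% + 4.5843% + 9% = 15.623988%.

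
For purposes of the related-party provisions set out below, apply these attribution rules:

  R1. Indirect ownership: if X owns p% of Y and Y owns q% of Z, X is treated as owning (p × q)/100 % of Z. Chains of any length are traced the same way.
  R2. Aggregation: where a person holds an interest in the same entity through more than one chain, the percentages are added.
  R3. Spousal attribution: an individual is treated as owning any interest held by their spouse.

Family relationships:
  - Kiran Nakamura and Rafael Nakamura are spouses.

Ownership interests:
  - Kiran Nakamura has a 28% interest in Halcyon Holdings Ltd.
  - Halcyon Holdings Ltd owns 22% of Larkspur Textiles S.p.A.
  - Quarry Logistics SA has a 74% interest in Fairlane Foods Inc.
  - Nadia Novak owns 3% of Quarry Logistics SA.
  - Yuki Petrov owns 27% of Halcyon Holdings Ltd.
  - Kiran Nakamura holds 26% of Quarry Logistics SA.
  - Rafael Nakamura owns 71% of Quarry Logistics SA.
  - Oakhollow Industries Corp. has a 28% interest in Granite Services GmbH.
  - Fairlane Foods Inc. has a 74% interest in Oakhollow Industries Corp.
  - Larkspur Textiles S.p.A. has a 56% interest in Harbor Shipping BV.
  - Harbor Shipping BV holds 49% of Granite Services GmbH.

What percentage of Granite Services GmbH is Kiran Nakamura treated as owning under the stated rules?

By spousal attribution (R3), Kiran Nakamura is treated as also owning Rafael Nakamura's interest in Quarry Logistics SA, giving 26% + 71% = 97%.
Chain via Quarry Logistics SA → Fairlane Foods Inc. → Oakhollow Industries Corp. (R1): 97% × 74% × 74% × 28% = 14.872816% of Granite Services GmbH.
Chain via Halcyon Holdings Ltd → Larkspur Textiles S.p.A. → Harbor Shipping BV (R1): 28% × 22% × 56% × 49% = 1.690304% of Granite Services GmbH.
Aggregating (R2): 14.872816% + 1.690304% = 16.56312%.

16.56312%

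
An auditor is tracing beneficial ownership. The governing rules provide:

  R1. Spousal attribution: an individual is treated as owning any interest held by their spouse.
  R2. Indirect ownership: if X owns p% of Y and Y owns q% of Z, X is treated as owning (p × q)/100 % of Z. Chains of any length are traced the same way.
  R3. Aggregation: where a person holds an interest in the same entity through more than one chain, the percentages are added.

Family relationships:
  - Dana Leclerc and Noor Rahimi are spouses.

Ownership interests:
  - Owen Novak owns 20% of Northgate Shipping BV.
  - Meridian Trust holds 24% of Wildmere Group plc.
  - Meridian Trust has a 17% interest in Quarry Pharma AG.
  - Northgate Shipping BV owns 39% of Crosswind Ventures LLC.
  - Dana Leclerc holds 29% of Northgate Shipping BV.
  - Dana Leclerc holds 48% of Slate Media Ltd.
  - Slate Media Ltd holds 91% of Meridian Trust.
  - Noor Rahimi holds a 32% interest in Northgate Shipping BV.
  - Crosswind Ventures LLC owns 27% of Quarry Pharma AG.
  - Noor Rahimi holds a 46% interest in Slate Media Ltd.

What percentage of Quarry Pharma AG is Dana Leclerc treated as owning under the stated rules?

By spousal attribution (R1), Dana Leclerc is treated as also owning Noor Rahimi's interest in Northgate Shipping BV, giving 29% + 32% = 61%.
By spousal attribution (R1), Dana Leclerc is treated as also owning Noor Rahimi's interest in Slate Media Ltd, giving 48% + 46% = 94%.
Chain via Northgate Shipping BV → Crosswind Ventures LLC (R2): 61% × 39% × 27% = 6.4233% of Quarry Pharma AG.
Chain via Slate Media Ltd → Meridian Trust (R2): 94% × 91% × 17% = 14.5418% of Quarry Pharma AG.
Aggregating (R3): 6.4233% + 14.5418% = 20.9651%.

20.9651%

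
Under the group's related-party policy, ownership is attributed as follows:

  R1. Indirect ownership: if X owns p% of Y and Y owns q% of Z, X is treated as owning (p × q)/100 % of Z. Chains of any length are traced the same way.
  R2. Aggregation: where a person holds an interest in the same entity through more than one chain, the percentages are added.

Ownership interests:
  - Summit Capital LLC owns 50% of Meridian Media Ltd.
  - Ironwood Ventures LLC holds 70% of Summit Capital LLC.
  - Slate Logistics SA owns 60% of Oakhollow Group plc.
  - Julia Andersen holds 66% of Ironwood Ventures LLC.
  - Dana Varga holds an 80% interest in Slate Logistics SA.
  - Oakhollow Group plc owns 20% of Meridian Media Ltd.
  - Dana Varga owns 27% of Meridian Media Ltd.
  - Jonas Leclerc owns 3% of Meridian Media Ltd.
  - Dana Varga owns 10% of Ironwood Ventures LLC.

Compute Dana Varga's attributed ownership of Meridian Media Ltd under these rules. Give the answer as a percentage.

40.1%

Chain via Slate Logistics SA → Oakhollow Group plc (R1): 80% × 60% × 20% = 9.6% of Meridian Media Ltd.
Chain via Ironwood Ventures LLC → Summit Capital LLC (R1): 10% × 70% × 50% = 3.5% of Meridian Media Ltd.
Direct interest in Meridian Media Ltd: 27%.
Aggregating (R2): 9.6% + 3.5% + 27% = 40.1%.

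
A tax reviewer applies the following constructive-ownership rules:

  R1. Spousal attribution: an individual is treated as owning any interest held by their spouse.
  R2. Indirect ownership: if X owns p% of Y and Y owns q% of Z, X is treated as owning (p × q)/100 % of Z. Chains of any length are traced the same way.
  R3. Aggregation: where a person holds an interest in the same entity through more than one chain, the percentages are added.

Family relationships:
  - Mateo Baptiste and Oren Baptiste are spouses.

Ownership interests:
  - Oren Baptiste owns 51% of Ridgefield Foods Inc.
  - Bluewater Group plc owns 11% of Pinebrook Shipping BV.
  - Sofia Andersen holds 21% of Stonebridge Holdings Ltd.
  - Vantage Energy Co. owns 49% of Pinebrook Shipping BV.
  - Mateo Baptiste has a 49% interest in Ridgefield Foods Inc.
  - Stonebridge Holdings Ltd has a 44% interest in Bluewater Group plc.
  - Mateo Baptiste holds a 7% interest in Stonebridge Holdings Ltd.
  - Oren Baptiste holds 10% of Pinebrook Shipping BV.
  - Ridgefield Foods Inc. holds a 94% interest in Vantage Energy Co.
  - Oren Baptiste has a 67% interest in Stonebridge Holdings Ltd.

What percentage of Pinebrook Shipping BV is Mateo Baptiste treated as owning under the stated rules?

By spousal attribution (R1), Mateo Baptiste is treated as also owning Oren Baptiste's interest in Ridgefield Foods Inc, giving 49% + 51% = 100%.
By spousal attribution (R1), Mateo Baptiste is treated as also owning Oren Baptiste's interest in Stonebridge Holdings Ltd, giving 7% + 67% = 74%.
By spousal attribution (R1), Mateo Baptiste is treated as owning Oren Baptiste's 10% interest in Pinebrook Shipping BV.
Chain via Ridgefield Foods Inc. → Vantage Energy Co. (R2): 100% × 94% × 49% = 46.06% of Pinebrook Shipping BV.
Chain via Stonebridge Holdings Ltd → Bluewater Group plc (R2): 74% × 44% × 11% = 3.5816% of Pinebrook Shipping BV.
Direct interest in Pinebrook Shipping BV: 10%.
Aggregating (R3): 46.06% + 3.5816% + 10% = 59.6416%.

59.6416%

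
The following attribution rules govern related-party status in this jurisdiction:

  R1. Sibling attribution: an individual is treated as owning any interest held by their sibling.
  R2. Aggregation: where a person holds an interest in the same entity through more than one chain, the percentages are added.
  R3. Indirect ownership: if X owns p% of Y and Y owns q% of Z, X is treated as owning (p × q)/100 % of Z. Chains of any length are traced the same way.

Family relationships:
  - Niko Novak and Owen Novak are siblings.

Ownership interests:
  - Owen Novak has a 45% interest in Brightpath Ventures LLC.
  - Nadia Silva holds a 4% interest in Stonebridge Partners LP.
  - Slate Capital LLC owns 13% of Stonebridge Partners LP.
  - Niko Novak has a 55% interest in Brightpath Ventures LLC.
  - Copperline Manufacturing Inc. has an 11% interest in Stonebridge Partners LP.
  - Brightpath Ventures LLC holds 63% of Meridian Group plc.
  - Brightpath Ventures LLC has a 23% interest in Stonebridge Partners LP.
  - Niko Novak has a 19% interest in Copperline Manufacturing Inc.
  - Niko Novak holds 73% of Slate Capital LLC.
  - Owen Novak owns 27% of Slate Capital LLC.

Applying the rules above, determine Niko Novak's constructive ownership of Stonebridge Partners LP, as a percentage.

By sibling attribution (R1), Niko Novak is treated as also owning Owen Novak's interest in Slate Capital LLC, giving 73% + 27% = 100%.
By sibling attribution (R1), Niko Novak is treated as also owning Owen Novak's interest in Brightpath Ventures LLC, giving 55% + 45% = 100%.
Chain via Slate Capital LLC (R3): 100% × 13% = 13% of Stonebridge Partners LP.
Chain via Brightpath Ventures LLC (R3): 100% × 23% = 23% of Stonebridge Partners LP.
Chain via Copperline Manufacturing Inc. (R3): 19% × 11% = 2.09% of Stonebridge Partners LP.
Aggregating (R2): 13% + 23% + 2.09% = 38.09%.

38.09%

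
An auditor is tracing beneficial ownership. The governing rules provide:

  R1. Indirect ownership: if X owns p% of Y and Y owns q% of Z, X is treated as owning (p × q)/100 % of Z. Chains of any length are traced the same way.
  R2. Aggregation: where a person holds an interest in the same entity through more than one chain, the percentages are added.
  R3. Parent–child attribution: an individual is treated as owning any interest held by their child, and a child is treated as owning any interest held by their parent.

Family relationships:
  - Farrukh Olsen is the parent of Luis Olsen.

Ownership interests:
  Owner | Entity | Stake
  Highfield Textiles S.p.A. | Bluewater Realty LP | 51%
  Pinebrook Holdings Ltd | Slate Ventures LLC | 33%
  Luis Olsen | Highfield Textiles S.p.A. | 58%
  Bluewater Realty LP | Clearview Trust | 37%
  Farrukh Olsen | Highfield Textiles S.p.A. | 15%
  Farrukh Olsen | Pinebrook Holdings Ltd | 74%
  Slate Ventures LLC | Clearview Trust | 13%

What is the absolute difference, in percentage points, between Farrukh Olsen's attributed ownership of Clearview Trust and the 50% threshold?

By parent–child attribution (R3), Farrukh Olsen is treated as also owning Luis Olsen's interest in Highfield Textiles S.p.A, giving 15% + 58% = 73%.
Chain via Pinebrook Holdings Ltd → Slate Ventures LLC (R1): 74% × 33% × 13% = 3.1746% of Clearview Trust.
Chain via Highfield Textiles S.p.A. → Bluewater Realty LP (R1): 73% × 51% × 37% = 13.7751% of Clearview Trust.
Aggregating (R2): 3.1746% + 13.7751% = 16.9497%.
16.9497% falls short of the 50% threshold by 33.0503 percentage points.

33.0503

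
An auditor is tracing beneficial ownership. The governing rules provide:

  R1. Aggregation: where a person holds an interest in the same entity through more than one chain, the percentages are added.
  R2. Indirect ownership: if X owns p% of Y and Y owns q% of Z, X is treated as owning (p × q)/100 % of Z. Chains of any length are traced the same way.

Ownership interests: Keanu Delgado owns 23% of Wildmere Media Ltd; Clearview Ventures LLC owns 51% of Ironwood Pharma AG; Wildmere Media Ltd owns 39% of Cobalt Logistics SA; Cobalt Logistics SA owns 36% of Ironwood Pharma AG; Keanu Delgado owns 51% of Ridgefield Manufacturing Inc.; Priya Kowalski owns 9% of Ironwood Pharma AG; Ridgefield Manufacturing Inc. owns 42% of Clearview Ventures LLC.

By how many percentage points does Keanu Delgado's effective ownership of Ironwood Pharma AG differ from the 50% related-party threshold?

Chain via Ridgefield Manufacturing Inc. → Clearview Ventures LLC (R2): 51% × 42% × 51% = 10.9242% of Ironwood Pharma AG.
Chain via Wildmere Media Ltd → Cobalt Logistics SA (R2): 23% × 39% × 36% = 3.2292% of Ironwood Pharma AG.
Aggregating (R1): 10.9242% + 3.2292% = 14.1534%.
14.1534% falls short of the 50% threshold by 35.8466 percentage points.

35.8466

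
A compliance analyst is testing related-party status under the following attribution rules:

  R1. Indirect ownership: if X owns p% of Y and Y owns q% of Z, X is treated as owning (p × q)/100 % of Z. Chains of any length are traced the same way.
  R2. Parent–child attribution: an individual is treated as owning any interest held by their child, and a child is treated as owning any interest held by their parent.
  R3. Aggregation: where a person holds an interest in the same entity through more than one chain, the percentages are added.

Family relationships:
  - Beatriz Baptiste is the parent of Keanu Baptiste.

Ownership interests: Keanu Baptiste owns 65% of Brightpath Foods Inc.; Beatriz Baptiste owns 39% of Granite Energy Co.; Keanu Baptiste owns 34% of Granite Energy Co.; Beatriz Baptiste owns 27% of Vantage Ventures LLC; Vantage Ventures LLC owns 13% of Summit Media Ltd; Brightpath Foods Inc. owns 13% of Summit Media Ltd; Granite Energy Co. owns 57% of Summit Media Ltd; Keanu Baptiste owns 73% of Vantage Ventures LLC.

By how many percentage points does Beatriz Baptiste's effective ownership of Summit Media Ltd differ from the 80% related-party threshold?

16.94

By parent–child attribution (R2), Beatriz Baptiste is treated as also owning Keanu Baptiste's interest in Granite Energy Co, giving 39% + 34% = 73%.
By parent–child attribution (R2), Beatriz Baptiste is treated as also owning Keanu Baptiste's interest in Vantage Ventures LLC, giving 27% + 73% = 100%.
By parent–child attribution (R2), Beatriz Baptiste is treated as owning Keanu Baptiste's 65% interest in Brightpath Foods Inc.
Chain via Granite Energy Co. (R1): 73% × 57% = 41.61% of Summit Media Ltd.
Chain via Vantage Ventures LLC (R1): 100% × 13% = 13% of Summit Media Ltd.
Chain via Brightpath Foods Inc. (R1): 65% × 13% = 8.45% of Summit Media Ltd.
Aggregating (R3): 41.61% + 13% + 8.45% = 63.06%.
63.06% falls short of the 80% threshold by 16.94 percentage points.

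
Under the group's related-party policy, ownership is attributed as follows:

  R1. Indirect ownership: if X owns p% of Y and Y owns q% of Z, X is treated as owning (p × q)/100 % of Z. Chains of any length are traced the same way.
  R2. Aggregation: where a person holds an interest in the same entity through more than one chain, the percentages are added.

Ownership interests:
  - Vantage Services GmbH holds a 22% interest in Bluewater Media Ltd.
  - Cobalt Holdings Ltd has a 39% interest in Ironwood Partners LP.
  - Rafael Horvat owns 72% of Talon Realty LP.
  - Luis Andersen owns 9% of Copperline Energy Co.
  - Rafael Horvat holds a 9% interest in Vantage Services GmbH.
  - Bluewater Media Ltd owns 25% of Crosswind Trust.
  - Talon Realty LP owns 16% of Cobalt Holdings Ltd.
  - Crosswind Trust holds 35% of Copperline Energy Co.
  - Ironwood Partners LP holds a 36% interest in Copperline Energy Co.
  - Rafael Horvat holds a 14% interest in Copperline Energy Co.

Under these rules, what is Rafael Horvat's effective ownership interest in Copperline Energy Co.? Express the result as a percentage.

15.790658%

Chain via Vantage Services GmbH → Bluewater Media Ltd → Crosswind Trust (R1): 9% × 22% × 25% × 35% = 0.17325% of Copperline Energy Co.
Chain via Talon Realty LP → Cobalt Holdings Ltd → Ironwood Partners LP (R1): 72% × 16% × 39% × 36% = 1.617408% of Copperline Energy Co.
Direct interest in Copperline Energy Co: 14%.
Aggregating (R2): 0.17325% + 1.617408% + 14% = 15.790658%.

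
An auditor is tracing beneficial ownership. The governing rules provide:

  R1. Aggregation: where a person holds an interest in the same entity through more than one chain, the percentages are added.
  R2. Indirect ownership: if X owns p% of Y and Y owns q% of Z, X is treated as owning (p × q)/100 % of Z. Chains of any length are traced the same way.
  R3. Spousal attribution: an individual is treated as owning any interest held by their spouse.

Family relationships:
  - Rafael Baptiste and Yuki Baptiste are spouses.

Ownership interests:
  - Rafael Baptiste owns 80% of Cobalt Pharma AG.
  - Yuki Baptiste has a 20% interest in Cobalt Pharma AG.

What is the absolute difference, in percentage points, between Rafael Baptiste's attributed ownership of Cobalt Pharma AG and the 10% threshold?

90

By spousal attribution (R3), Rafael Baptiste is treated as also owning Yuki Baptiste's interest in Cobalt Pharma AG, giving 80% + 20% = 100%.
Direct interest in Cobalt Pharma AG: 100%.
100% exceeds the 10% threshold by 90 percentage points.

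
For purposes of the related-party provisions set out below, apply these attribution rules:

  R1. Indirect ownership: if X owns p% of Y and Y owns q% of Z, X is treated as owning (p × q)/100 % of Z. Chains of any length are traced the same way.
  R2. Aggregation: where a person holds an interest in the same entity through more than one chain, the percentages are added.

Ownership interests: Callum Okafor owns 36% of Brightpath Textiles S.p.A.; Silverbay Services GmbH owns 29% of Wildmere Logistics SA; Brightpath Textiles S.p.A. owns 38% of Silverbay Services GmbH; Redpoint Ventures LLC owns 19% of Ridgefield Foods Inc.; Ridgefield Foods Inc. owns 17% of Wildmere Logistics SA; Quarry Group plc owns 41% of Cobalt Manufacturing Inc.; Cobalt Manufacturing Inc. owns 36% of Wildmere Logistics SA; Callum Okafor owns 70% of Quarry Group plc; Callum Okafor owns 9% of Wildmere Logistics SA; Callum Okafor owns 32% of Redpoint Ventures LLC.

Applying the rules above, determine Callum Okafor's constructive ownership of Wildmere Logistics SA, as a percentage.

24.3328%

Chain via Quarry Group plc → Cobalt Manufacturing Inc. (R1): 70% × 41% × 36% = 10.332% of Wildmere Logistics SA.
Chain via Redpoint Ventures LLC → Ridgefield Foods Inc. (R1): 32% × 19% × 17% = 1.0336% of Wildmere Logistics SA.
Chain via Brightpath Textiles S.p.A. → Silverbay Services GmbH (R1): 36% × 38% × 29% = 3.9672% of Wildmere Logistics SA.
Direct interest in Wildmere Logistics SA: 9%.
Aggregating (R2): 10.332% + 1.0336% + 3.9672% + 9% = 24.3328%.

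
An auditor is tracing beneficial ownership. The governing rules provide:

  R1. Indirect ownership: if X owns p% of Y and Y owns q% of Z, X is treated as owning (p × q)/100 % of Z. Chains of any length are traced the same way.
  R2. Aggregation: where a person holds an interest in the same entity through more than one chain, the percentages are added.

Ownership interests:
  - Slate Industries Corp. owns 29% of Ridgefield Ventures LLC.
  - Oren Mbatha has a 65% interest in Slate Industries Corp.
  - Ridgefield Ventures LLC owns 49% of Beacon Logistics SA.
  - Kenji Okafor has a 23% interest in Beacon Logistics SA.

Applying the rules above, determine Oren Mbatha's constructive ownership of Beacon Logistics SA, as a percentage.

9.2365%

Chain via Slate Industries Corp. → Ridgefield Ventures LLC (R1): 65% × 29% × 49% = 9.2365% of Beacon Logistics SA.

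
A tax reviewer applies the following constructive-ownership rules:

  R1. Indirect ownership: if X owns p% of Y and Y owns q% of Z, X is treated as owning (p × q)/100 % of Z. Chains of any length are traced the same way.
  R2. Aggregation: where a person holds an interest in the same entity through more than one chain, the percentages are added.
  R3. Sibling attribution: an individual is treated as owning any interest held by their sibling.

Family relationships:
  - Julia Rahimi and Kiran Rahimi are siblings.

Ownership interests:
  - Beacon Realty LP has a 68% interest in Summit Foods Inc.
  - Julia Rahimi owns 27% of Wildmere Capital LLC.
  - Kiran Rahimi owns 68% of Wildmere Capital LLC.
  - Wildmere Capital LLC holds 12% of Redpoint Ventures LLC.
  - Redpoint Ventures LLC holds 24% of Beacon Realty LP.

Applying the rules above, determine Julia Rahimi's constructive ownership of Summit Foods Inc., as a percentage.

1.86048%

By sibling attribution (R3), Julia Rahimi is treated as also owning Kiran Rahimi's interest in Wildmere Capital LLC, giving 27% + 68% = 95%.
Chain via Wildmere Capital LLC → Redpoint Ventures LLC → Beacon Realty LP (R1): 95% × 12% × 24% × 68% = 1.86048% of Summit Foods Inc.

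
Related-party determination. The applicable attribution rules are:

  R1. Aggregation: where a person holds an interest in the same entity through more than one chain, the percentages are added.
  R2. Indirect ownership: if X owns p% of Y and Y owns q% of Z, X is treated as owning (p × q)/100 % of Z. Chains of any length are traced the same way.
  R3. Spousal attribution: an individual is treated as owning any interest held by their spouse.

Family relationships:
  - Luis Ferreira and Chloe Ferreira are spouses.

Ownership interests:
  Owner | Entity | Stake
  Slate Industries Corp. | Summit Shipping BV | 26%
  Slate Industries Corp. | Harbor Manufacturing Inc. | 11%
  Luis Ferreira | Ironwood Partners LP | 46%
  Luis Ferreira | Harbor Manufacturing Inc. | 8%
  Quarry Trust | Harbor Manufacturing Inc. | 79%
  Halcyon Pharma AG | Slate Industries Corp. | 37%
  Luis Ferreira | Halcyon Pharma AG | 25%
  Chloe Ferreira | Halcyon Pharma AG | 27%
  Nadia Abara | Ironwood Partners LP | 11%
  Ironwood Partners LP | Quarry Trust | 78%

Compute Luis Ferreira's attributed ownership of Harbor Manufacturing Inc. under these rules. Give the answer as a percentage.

By spousal attribution (R3), Luis Ferreira is treated as also owning Chloe Ferreira's interest in Halcyon Pharma AG, giving 25% + 27% = 52%.
Chain via Ironwood Partners LP → Quarry Trust (R2): 46% × 78% × 79% = 28.3452% of Harbor Manufacturing Inc.
Chain via Halcyon Pharma AG → Slate Industries Corp. (R2): 52% × 37% × 11% = 2.1164% of Harbor Manufacturing Inc.
Direct interest in Harbor Manufacturing Inc: 8%.
Aggregating (R1): 28.3452% + 2.1164% + 8% = 38.4616%.

38.4616%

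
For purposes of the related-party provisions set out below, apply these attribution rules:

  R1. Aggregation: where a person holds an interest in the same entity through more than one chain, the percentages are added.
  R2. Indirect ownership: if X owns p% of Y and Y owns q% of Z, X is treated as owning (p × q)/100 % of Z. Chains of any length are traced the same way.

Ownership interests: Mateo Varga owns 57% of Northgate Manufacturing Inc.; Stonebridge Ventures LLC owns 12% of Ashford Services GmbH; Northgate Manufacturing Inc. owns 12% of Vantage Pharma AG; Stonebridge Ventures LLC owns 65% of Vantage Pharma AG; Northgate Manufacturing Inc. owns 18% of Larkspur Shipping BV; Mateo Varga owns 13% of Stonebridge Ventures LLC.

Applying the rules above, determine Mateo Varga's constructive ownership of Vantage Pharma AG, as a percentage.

Chain via Stonebridge Ventures LLC (R2): 13% × 65% = 8.45% of Vantage Pharma AG.
Chain via Northgate Manufacturing Inc. (R2): 57% × 12% = 6.84% of Vantage Pharma AG.
Aggregating (R1): 8.45% + 6.84% = 15.29%.

15.29%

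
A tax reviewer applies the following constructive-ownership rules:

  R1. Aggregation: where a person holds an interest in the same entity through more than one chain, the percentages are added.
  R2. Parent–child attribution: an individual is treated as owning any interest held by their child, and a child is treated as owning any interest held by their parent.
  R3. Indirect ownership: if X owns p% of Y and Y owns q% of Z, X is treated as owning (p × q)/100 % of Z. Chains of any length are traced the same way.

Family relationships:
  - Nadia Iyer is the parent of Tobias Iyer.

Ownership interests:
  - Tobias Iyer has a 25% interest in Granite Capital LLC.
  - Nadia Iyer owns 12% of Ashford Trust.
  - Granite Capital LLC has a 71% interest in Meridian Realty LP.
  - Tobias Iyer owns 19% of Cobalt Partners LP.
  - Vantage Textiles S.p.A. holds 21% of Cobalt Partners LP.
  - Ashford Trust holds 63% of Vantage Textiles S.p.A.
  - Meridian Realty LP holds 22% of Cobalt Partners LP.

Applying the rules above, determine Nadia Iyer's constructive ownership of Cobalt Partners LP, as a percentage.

24.4926%

By parent–child attribution (R2), Nadia Iyer is treated as owning Tobias Iyer's 25% interest in Granite Capital LLC.
By parent–child attribution (R2), Nadia Iyer is treated as owning Tobias Iyer's 19% interest in Cobalt Partners LP.
Chain via Ashford Trust → Vantage Textiles S.p.A. (R3): 12% × 63% × 21% = 1.5876% of Cobalt Partners LP.
Chain via Granite Capital LLC → Meridian Realty LP (R3): 25% × 71% × 22% = 3.905% of Cobalt Partners LP.
Direct interest in Cobalt Partners LP: 19%.
Aggregating (R1): 1.5876% + 3.905% + 19% = 24.4926%.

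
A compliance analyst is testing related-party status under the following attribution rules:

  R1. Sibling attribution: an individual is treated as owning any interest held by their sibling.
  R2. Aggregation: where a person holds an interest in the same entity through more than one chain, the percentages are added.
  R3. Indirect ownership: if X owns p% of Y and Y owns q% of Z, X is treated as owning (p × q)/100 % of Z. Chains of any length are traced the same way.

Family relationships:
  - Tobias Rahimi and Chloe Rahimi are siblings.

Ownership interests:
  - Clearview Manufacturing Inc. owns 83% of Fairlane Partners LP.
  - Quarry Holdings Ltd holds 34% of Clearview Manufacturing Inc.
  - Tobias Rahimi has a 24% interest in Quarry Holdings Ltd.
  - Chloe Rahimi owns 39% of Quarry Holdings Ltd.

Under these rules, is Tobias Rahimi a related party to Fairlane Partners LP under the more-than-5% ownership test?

By sibling attribution (R1), Tobias Rahimi is treated as also owning Chloe Rahimi's interest in Quarry Holdings Ltd, giving 24% + 39% = 63%.
Chain via Quarry Holdings Ltd → Clearview Manufacturing Inc. (R3): 63% × 34% × 83% = 17.7786% of Fairlane Partners LP.
17.7786% exceeds the 5% threshold, so Tobias is a related party to Fairlane Partners LP.

Yes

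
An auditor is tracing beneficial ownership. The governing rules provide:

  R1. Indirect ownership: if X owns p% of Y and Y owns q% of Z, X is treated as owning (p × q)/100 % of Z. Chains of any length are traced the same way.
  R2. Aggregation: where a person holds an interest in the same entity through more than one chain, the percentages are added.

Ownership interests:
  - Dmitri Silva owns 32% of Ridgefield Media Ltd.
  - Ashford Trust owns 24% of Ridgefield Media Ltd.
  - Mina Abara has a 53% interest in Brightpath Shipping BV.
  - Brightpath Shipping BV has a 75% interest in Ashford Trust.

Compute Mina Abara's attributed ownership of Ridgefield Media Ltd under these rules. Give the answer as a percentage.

9.54%

Chain via Brightpath Shipping BV → Ashford Trust (R1): 53% × 75% × 24% = 9.54% of Ridgefield Media Ltd.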